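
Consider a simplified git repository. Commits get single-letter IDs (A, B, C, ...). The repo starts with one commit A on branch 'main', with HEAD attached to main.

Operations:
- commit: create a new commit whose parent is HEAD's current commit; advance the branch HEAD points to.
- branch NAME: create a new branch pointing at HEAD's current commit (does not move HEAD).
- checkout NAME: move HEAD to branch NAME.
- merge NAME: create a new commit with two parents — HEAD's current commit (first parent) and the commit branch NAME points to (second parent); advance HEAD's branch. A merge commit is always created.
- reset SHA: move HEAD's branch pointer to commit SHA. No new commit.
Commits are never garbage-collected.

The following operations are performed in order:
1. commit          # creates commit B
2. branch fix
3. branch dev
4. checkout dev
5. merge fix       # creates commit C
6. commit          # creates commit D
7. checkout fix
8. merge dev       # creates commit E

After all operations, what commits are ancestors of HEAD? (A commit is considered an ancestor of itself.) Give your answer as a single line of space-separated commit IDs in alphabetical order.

Answer: A B C D E

Derivation:
After op 1 (commit): HEAD=main@B [main=B]
After op 2 (branch): HEAD=main@B [fix=B main=B]
After op 3 (branch): HEAD=main@B [dev=B fix=B main=B]
After op 4 (checkout): HEAD=dev@B [dev=B fix=B main=B]
After op 5 (merge): HEAD=dev@C [dev=C fix=B main=B]
After op 6 (commit): HEAD=dev@D [dev=D fix=B main=B]
After op 7 (checkout): HEAD=fix@B [dev=D fix=B main=B]
After op 8 (merge): HEAD=fix@E [dev=D fix=E main=B]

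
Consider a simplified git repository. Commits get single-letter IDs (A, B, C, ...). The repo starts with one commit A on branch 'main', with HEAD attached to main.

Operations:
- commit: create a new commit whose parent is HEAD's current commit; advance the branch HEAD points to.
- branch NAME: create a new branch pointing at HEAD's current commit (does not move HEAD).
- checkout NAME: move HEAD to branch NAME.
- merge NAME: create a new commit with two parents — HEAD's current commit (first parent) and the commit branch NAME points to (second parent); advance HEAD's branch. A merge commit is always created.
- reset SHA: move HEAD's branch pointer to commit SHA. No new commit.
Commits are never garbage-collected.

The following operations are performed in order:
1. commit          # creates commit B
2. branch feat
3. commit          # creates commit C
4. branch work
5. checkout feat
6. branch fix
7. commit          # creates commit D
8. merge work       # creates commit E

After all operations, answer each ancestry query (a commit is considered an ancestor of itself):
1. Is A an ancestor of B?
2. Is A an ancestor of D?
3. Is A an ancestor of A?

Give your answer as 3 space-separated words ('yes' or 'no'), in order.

Answer: yes yes yes

Derivation:
After op 1 (commit): HEAD=main@B [main=B]
After op 2 (branch): HEAD=main@B [feat=B main=B]
After op 3 (commit): HEAD=main@C [feat=B main=C]
After op 4 (branch): HEAD=main@C [feat=B main=C work=C]
After op 5 (checkout): HEAD=feat@B [feat=B main=C work=C]
After op 6 (branch): HEAD=feat@B [feat=B fix=B main=C work=C]
After op 7 (commit): HEAD=feat@D [feat=D fix=B main=C work=C]
After op 8 (merge): HEAD=feat@E [feat=E fix=B main=C work=C]
ancestors(B) = {A,B}; A in? yes
ancestors(D) = {A,B,D}; A in? yes
ancestors(A) = {A}; A in? yes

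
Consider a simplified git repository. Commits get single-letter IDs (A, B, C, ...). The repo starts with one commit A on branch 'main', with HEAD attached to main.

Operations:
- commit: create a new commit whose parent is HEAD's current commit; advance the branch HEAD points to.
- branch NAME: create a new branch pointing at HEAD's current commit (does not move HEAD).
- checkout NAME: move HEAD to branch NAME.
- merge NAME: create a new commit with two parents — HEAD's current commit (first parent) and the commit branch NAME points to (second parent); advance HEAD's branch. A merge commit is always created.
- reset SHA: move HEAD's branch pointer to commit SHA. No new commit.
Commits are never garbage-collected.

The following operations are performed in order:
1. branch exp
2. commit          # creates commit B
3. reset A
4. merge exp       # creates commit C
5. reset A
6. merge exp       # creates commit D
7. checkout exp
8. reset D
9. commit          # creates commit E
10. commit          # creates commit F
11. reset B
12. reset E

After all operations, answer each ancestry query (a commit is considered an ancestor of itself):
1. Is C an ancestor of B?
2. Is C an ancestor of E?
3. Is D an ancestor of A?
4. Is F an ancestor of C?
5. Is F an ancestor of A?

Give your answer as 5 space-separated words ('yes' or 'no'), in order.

After op 1 (branch): HEAD=main@A [exp=A main=A]
After op 2 (commit): HEAD=main@B [exp=A main=B]
After op 3 (reset): HEAD=main@A [exp=A main=A]
After op 4 (merge): HEAD=main@C [exp=A main=C]
After op 5 (reset): HEAD=main@A [exp=A main=A]
After op 6 (merge): HEAD=main@D [exp=A main=D]
After op 7 (checkout): HEAD=exp@A [exp=A main=D]
After op 8 (reset): HEAD=exp@D [exp=D main=D]
After op 9 (commit): HEAD=exp@E [exp=E main=D]
After op 10 (commit): HEAD=exp@F [exp=F main=D]
After op 11 (reset): HEAD=exp@B [exp=B main=D]
After op 12 (reset): HEAD=exp@E [exp=E main=D]
ancestors(B) = {A,B}; C in? no
ancestors(E) = {A,D,E}; C in? no
ancestors(A) = {A}; D in? no
ancestors(C) = {A,C}; F in? no
ancestors(A) = {A}; F in? no

Answer: no no no no no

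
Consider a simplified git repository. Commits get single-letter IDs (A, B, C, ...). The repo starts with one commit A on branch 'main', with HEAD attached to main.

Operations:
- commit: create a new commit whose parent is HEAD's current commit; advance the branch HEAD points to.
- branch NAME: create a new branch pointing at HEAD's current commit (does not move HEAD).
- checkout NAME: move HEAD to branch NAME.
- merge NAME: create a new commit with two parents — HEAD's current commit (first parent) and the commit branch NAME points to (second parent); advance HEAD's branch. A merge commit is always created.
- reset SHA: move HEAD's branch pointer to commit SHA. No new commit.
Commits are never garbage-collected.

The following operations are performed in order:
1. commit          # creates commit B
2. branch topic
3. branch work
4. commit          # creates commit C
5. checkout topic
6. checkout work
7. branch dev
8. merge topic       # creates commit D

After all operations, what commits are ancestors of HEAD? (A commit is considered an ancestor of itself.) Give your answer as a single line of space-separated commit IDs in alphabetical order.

Answer: A B D

Derivation:
After op 1 (commit): HEAD=main@B [main=B]
After op 2 (branch): HEAD=main@B [main=B topic=B]
After op 3 (branch): HEAD=main@B [main=B topic=B work=B]
After op 4 (commit): HEAD=main@C [main=C topic=B work=B]
After op 5 (checkout): HEAD=topic@B [main=C topic=B work=B]
After op 6 (checkout): HEAD=work@B [main=C topic=B work=B]
After op 7 (branch): HEAD=work@B [dev=B main=C topic=B work=B]
After op 8 (merge): HEAD=work@D [dev=B main=C topic=B work=D]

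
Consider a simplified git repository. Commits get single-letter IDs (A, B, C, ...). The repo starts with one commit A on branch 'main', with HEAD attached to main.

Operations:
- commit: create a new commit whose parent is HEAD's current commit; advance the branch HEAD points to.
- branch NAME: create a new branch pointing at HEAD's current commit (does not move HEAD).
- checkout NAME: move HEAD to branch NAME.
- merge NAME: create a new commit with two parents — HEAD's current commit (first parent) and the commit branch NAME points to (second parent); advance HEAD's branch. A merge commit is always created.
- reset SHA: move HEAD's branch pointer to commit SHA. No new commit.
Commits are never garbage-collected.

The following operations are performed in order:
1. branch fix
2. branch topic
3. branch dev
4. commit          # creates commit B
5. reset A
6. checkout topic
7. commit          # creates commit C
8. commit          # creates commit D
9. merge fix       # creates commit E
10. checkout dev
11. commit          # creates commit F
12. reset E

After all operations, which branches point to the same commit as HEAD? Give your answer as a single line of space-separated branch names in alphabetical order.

After op 1 (branch): HEAD=main@A [fix=A main=A]
After op 2 (branch): HEAD=main@A [fix=A main=A topic=A]
After op 3 (branch): HEAD=main@A [dev=A fix=A main=A topic=A]
After op 4 (commit): HEAD=main@B [dev=A fix=A main=B topic=A]
After op 5 (reset): HEAD=main@A [dev=A fix=A main=A topic=A]
After op 6 (checkout): HEAD=topic@A [dev=A fix=A main=A topic=A]
After op 7 (commit): HEAD=topic@C [dev=A fix=A main=A topic=C]
After op 8 (commit): HEAD=topic@D [dev=A fix=A main=A topic=D]
After op 9 (merge): HEAD=topic@E [dev=A fix=A main=A topic=E]
After op 10 (checkout): HEAD=dev@A [dev=A fix=A main=A topic=E]
After op 11 (commit): HEAD=dev@F [dev=F fix=A main=A topic=E]
After op 12 (reset): HEAD=dev@E [dev=E fix=A main=A topic=E]

Answer: dev topic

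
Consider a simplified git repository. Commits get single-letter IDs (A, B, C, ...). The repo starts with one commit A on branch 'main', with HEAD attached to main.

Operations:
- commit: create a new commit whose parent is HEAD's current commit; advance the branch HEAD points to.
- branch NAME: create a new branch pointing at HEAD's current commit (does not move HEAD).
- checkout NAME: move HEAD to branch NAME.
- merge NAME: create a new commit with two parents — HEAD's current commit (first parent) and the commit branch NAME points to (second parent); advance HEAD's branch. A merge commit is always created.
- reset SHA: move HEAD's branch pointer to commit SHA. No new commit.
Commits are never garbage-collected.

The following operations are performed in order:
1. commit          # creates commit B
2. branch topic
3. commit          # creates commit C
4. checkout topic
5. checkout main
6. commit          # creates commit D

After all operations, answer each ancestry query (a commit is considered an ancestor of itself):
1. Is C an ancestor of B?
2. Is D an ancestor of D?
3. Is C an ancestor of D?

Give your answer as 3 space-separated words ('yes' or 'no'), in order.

After op 1 (commit): HEAD=main@B [main=B]
After op 2 (branch): HEAD=main@B [main=B topic=B]
After op 3 (commit): HEAD=main@C [main=C topic=B]
After op 4 (checkout): HEAD=topic@B [main=C topic=B]
After op 5 (checkout): HEAD=main@C [main=C topic=B]
After op 6 (commit): HEAD=main@D [main=D topic=B]
ancestors(B) = {A,B}; C in? no
ancestors(D) = {A,B,C,D}; D in? yes
ancestors(D) = {A,B,C,D}; C in? yes

Answer: no yes yes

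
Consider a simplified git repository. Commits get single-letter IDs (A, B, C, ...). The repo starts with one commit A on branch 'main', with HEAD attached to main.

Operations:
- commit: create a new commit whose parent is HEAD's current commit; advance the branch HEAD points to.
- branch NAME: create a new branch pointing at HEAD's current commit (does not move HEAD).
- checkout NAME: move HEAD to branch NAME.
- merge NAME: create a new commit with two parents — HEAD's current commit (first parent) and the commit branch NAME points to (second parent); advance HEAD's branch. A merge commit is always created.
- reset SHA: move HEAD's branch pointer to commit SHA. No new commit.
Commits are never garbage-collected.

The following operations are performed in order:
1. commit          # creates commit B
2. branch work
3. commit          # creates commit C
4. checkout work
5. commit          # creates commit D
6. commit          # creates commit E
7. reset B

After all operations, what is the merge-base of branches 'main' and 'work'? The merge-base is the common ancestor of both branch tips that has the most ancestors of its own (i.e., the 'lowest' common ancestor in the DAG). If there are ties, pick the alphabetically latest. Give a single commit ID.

After op 1 (commit): HEAD=main@B [main=B]
After op 2 (branch): HEAD=main@B [main=B work=B]
After op 3 (commit): HEAD=main@C [main=C work=B]
After op 4 (checkout): HEAD=work@B [main=C work=B]
After op 5 (commit): HEAD=work@D [main=C work=D]
After op 6 (commit): HEAD=work@E [main=C work=E]
After op 7 (reset): HEAD=work@B [main=C work=B]
ancestors(main=C): ['A', 'B', 'C']
ancestors(work=B): ['A', 'B']
common: ['A', 'B']

Answer: B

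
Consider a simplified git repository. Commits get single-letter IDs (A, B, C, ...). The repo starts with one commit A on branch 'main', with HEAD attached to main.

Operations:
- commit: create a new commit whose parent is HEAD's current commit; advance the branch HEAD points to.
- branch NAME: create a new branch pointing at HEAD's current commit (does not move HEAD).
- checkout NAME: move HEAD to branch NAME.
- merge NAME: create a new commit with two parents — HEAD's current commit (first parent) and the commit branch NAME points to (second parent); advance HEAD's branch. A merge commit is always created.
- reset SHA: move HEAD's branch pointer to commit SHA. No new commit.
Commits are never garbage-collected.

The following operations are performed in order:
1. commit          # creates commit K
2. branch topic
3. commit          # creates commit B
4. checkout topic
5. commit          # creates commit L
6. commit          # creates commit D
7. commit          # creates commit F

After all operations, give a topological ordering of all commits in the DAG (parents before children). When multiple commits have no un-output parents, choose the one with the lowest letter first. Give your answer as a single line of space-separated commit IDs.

Answer: A K B L D F

Derivation:
After op 1 (commit): HEAD=main@K [main=K]
After op 2 (branch): HEAD=main@K [main=K topic=K]
After op 3 (commit): HEAD=main@B [main=B topic=K]
After op 4 (checkout): HEAD=topic@K [main=B topic=K]
After op 5 (commit): HEAD=topic@L [main=B topic=L]
After op 6 (commit): HEAD=topic@D [main=B topic=D]
After op 7 (commit): HEAD=topic@F [main=B topic=F]
commit A: parents=[]
commit B: parents=['K']
commit D: parents=['L']
commit F: parents=['D']
commit K: parents=['A']
commit L: parents=['K']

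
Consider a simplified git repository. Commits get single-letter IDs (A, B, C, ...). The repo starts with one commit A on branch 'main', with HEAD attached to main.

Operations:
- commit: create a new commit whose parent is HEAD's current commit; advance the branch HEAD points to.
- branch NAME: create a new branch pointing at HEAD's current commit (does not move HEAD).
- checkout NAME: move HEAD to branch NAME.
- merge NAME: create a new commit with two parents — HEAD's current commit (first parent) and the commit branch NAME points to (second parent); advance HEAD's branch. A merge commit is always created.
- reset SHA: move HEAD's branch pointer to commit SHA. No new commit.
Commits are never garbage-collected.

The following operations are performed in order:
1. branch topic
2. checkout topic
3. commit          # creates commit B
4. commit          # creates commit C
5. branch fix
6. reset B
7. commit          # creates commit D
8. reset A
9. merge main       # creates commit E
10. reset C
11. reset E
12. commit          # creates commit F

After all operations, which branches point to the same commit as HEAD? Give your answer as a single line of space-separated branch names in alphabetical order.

Answer: topic

Derivation:
After op 1 (branch): HEAD=main@A [main=A topic=A]
After op 2 (checkout): HEAD=topic@A [main=A topic=A]
After op 3 (commit): HEAD=topic@B [main=A topic=B]
After op 4 (commit): HEAD=topic@C [main=A topic=C]
After op 5 (branch): HEAD=topic@C [fix=C main=A topic=C]
After op 6 (reset): HEAD=topic@B [fix=C main=A topic=B]
After op 7 (commit): HEAD=topic@D [fix=C main=A topic=D]
After op 8 (reset): HEAD=topic@A [fix=C main=A topic=A]
After op 9 (merge): HEAD=topic@E [fix=C main=A topic=E]
After op 10 (reset): HEAD=topic@C [fix=C main=A topic=C]
After op 11 (reset): HEAD=topic@E [fix=C main=A topic=E]
After op 12 (commit): HEAD=topic@F [fix=C main=A topic=F]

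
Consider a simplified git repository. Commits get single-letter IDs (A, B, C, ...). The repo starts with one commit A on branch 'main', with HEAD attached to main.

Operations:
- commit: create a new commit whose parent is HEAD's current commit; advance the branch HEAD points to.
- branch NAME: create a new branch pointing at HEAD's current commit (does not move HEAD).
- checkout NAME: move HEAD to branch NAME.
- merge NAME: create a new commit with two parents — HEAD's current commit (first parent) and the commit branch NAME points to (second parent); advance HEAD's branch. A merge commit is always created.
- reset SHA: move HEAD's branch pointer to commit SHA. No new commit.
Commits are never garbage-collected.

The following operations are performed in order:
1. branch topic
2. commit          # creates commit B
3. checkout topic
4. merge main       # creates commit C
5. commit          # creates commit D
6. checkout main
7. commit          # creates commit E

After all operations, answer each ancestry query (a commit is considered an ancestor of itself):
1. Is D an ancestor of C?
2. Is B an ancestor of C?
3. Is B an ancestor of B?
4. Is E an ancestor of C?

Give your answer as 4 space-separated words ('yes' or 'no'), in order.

Answer: no yes yes no

Derivation:
After op 1 (branch): HEAD=main@A [main=A topic=A]
After op 2 (commit): HEAD=main@B [main=B topic=A]
After op 3 (checkout): HEAD=topic@A [main=B topic=A]
After op 4 (merge): HEAD=topic@C [main=B topic=C]
After op 5 (commit): HEAD=topic@D [main=B topic=D]
After op 6 (checkout): HEAD=main@B [main=B topic=D]
After op 7 (commit): HEAD=main@E [main=E topic=D]
ancestors(C) = {A,B,C}; D in? no
ancestors(C) = {A,B,C}; B in? yes
ancestors(B) = {A,B}; B in? yes
ancestors(C) = {A,B,C}; E in? no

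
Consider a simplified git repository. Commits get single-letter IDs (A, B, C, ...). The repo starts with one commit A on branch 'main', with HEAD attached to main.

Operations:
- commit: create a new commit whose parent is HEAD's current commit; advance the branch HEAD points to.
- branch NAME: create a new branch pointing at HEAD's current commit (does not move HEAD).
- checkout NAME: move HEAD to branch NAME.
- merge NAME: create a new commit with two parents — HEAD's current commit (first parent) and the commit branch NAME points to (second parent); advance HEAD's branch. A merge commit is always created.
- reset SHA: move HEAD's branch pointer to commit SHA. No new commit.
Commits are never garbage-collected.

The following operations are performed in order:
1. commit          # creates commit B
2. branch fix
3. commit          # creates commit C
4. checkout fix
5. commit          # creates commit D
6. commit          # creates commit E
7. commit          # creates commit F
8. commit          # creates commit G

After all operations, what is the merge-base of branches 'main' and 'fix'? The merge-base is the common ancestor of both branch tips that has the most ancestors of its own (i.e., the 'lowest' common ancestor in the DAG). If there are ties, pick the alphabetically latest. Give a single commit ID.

After op 1 (commit): HEAD=main@B [main=B]
After op 2 (branch): HEAD=main@B [fix=B main=B]
After op 3 (commit): HEAD=main@C [fix=B main=C]
After op 4 (checkout): HEAD=fix@B [fix=B main=C]
After op 5 (commit): HEAD=fix@D [fix=D main=C]
After op 6 (commit): HEAD=fix@E [fix=E main=C]
After op 7 (commit): HEAD=fix@F [fix=F main=C]
After op 8 (commit): HEAD=fix@G [fix=G main=C]
ancestors(main=C): ['A', 'B', 'C']
ancestors(fix=G): ['A', 'B', 'D', 'E', 'F', 'G']
common: ['A', 'B']

Answer: B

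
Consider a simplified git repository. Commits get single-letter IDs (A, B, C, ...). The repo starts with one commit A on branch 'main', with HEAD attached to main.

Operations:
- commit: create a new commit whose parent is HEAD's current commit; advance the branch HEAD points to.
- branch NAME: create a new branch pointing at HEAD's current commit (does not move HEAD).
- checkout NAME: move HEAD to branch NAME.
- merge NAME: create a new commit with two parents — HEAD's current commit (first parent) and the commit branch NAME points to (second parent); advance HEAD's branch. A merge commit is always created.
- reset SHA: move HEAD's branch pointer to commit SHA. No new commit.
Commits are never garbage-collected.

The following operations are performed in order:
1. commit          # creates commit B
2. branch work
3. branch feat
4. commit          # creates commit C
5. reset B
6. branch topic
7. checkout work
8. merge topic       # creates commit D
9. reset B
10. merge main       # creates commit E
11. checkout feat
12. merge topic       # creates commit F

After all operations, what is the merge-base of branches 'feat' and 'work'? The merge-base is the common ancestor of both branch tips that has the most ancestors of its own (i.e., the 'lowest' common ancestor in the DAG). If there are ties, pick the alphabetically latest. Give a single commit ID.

Answer: B

Derivation:
After op 1 (commit): HEAD=main@B [main=B]
After op 2 (branch): HEAD=main@B [main=B work=B]
After op 3 (branch): HEAD=main@B [feat=B main=B work=B]
After op 4 (commit): HEAD=main@C [feat=B main=C work=B]
After op 5 (reset): HEAD=main@B [feat=B main=B work=B]
After op 6 (branch): HEAD=main@B [feat=B main=B topic=B work=B]
After op 7 (checkout): HEAD=work@B [feat=B main=B topic=B work=B]
After op 8 (merge): HEAD=work@D [feat=B main=B topic=B work=D]
After op 9 (reset): HEAD=work@B [feat=B main=B topic=B work=B]
After op 10 (merge): HEAD=work@E [feat=B main=B topic=B work=E]
After op 11 (checkout): HEAD=feat@B [feat=B main=B topic=B work=E]
After op 12 (merge): HEAD=feat@F [feat=F main=B topic=B work=E]
ancestors(feat=F): ['A', 'B', 'F']
ancestors(work=E): ['A', 'B', 'E']
common: ['A', 'B']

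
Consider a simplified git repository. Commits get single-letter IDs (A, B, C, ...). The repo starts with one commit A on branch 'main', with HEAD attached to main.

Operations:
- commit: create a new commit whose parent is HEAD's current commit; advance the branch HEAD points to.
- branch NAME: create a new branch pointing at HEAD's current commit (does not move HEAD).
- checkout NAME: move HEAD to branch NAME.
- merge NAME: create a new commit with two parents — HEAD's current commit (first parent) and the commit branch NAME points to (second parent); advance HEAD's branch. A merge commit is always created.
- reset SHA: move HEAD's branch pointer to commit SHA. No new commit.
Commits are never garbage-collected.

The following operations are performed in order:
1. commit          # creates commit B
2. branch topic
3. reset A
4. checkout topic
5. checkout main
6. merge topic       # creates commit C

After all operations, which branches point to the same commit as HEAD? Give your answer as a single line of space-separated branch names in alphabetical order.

After op 1 (commit): HEAD=main@B [main=B]
After op 2 (branch): HEAD=main@B [main=B topic=B]
After op 3 (reset): HEAD=main@A [main=A topic=B]
After op 4 (checkout): HEAD=topic@B [main=A topic=B]
After op 5 (checkout): HEAD=main@A [main=A topic=B]
After op 6 (merge): HEAD=main@C [main=C topic=B]

Answer: main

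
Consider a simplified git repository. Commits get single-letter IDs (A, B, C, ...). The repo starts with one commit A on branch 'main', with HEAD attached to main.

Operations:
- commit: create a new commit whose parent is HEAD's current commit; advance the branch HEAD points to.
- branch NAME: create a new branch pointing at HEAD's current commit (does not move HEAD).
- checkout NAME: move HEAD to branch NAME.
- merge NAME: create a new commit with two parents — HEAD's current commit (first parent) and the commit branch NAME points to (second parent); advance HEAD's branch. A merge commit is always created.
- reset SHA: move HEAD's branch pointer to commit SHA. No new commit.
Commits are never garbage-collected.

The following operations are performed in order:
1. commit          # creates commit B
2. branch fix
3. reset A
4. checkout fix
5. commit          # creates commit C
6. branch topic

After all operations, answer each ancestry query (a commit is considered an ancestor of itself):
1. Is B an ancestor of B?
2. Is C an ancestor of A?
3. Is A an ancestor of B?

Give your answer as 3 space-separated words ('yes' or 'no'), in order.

Answer: yes no yes

Derivation:
After op 1 (commit): HEAD=main@B [main=B]
After op 2 (branch): HEAD=main@B [fix=B main=B]
After op 3 (reset): HEAD=main@A [fix=B main=A]
After op 4 (checkout): HEAD=fix@B [fix=B main=A]
After op 5 (commit): HEAD=fix@C [fix=C main=A]
After op 6 (branch): HEAD=fix@C [fix=C main=A topic=C]
ancestors(B) = {A,B}; B in? yes
ancestors(A) = {A}; C in? no
ancestors(B) = {A,B}; A in? yes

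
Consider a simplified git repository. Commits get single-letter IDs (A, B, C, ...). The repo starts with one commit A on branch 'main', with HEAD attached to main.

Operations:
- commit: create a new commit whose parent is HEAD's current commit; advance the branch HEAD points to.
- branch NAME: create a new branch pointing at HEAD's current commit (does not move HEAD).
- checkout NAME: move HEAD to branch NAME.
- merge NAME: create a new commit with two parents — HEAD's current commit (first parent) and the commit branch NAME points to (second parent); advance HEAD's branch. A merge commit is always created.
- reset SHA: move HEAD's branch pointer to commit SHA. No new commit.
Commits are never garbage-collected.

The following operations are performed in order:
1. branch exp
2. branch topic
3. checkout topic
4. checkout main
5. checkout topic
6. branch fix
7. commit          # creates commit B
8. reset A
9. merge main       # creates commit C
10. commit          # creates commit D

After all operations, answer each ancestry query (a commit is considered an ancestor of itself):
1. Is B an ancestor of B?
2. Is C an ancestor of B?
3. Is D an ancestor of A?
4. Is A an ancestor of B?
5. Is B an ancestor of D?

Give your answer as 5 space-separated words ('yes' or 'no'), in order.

Answer: yes no no yes no

Derivation:
After op 1 (branch): HEAD=main@A [exp=A main=A]
After op 2 (branch): HEAD=main@A [exp=A main=A topic=A]
After op 3 (checkout): HEAD=topic@A [exp=A main=A topic=A]
After op 4 (checkout): HEAD=main@A [exp=A main=A topic=A]
After op 5 (checkout): HEAD=topic@A [exp=A main=A topic=A]
After op 6 (branch): HEAD=topic@A [exp=A fix=A main=A topic=A]
After op 7 (commit): HEAD=topic@B [exp=A fix=A main=A topic=B]
After op 8 (reset): HEAD=topic@A [exp=A fix=A main=A topic=A]
After op 9 (merge): HEAD=topic@C [exp=A fix=A main=A topic=C]
After op 10 (commit): HEAD=topic@D [exp=A fix=A main=A topic=D]
ancestors(B) = {A,B}; B in? yes
ancestors(B) = {A,B}; C in? no
ancestors(A) = {A}; D in? no
ancestors(B) = {A,B}; A in? yes
ancestors(D) = {A,C,D}; B in? no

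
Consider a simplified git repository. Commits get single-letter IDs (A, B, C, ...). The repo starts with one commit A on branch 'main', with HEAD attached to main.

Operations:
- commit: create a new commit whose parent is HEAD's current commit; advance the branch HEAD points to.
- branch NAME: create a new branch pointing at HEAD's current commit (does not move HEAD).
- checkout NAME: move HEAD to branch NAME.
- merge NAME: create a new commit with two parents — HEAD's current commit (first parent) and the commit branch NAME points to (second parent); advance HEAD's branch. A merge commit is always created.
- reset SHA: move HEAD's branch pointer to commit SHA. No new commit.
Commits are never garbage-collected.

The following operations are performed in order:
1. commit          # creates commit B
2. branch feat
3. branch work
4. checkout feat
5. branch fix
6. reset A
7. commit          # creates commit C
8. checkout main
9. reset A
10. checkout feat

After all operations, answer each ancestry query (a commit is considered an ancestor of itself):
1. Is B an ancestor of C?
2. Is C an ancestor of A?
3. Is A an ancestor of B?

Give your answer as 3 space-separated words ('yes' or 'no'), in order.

After op 1 (commit): HEAD=main@B [main=B]
After op 2 (branch): HEAD=main@B [feat=B main=B]
After op 3 (branch): HEAD=main@B [feat=B main=B work=B]
After op 4 (checkout): HEAD=feat@B [feat=B main=B work=B]
After op 5 (branch): HEAD=feat@B [feat=B fix=B main=B work=B]
After op 6 (reset): HEAD=feat@A [feat=A fix=B main=B work=B]
After op 7 (commit): HEAD=feat@C [feat=C fix=B main=B work=B]
After op 8 (checkout): HEAD=main@B [feat=C fix=B main=B work=B]
After op 9 (reset): HEAD=main@A [feat=C fix=B main=A work=B]
After op 10 (checkout): HEAD=feat@C [feat=C fix=B main=A work=B]
ancestors(C) = {A,C}; B in? no
ancestors(A) = {A}; C in? no
ancestors(B) = {A,B}; A in? yes

Answer: no no yes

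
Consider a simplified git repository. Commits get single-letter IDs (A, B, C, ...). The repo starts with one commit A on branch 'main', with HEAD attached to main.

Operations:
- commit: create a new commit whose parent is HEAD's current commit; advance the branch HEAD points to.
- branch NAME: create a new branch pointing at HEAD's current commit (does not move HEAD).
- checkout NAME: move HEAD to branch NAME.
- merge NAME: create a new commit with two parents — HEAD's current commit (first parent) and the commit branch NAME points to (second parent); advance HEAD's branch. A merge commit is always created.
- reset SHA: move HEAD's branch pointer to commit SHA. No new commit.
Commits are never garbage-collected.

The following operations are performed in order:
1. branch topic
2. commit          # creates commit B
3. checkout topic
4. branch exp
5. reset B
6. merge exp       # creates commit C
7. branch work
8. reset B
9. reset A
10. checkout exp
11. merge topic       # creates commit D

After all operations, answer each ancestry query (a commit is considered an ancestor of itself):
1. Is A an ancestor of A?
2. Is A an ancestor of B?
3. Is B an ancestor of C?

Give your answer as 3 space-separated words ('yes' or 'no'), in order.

Answer: yes yes yes

Derivation:
After op 1 (branch): HEAD=main@A [main=A topic=A]
After op 2 (commit): HEAD=main@B [main=B topic=A]
After op 3 (checkout): HEAD=topic@A [main=B topic=A]
After op 4 (branch): HEAD=topic@A [exp=A main=B topic=A]
After op 5 (reset): HEAD=topic@B [exp=A main=B topic=B]
After op 6 (merge): HEAD=topic@C [exp=A main=B topic=C]
After op 7 (branch): HEAD=topic@C [exp=A main=B topic=C work=C]
After op 8 (reset): HEAD=topic@B [exp=A main=B topic=B work=C]
After op 9 (reset): HEAD=topic@A [exp=A main=B topic=A work=C]
After op 10 (checkout): HEAD=exp@A [exp=A main=B topic=A work=C]
After op 11 (merge): HEAD=exp@D [exp=D main=B topic=A work=C]
ancestors(A) = {A}; A in? yes
ancestors(B) = {A,B}; A in? yes
ancestors(C) = {A,B,C}; B in? yes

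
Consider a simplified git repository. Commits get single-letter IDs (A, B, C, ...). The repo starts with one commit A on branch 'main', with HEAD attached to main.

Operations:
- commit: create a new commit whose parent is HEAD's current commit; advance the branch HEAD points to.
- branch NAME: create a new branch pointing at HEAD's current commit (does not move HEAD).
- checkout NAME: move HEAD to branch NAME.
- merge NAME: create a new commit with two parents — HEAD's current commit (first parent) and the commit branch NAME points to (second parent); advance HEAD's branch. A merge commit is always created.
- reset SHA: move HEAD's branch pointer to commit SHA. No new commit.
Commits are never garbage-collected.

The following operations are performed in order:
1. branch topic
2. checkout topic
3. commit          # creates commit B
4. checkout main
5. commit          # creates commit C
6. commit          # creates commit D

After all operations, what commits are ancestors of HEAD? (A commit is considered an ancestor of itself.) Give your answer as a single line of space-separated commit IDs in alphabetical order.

After op 1 (branch): HEAD=main@A [main=A topic=A]
After op 2 (checkout): HEAD=topic@A [main=A topic=A]
After op 3 (commit): HEAD=topic@B [main=A topic=B]
After op 4 (checkout): HEAD=main@A [main=A topic=B]
After op 5 (commit): HEAD=main@C [main=C topic=B]
After op 6 (commit): HEAD=main@D [main=D topic=B]

Answer: A C D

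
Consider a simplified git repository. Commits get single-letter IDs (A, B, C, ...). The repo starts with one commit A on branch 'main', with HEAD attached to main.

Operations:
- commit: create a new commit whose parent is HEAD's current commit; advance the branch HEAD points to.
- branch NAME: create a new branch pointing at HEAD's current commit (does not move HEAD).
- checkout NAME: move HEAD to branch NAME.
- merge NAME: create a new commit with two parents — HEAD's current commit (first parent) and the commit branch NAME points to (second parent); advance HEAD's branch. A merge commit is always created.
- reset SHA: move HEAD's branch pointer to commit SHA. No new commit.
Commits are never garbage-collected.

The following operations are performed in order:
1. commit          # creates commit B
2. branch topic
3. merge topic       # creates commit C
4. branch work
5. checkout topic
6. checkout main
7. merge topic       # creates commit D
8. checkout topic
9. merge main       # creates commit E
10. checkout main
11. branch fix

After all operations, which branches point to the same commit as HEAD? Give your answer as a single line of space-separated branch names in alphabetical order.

Answer: fix main

Derivation:
After op 1 (commit): HEAD=main@B [main=B]
After op 2 (branch): HEAD=main@B [main=B topic=B]
After op 3 (merge): HEAD=main@C [main=C topic=B]
After op 4 (branch): HEAD=main@C [main=C topic=B work=C]
After op 5 (checkout): HEAD=topic@B [main=C topic=B work=C]
After op 6 (checkout): HEAD=main@C [main=C topic=B work=C]
After op 7 (merge): HEAD=main@D [main=D topic=B work=C]
After op 8 (checkout): HEAD=topic@B [main=D topic=B work=C]
After op 9 (merge): HEAD=topic@E [main=D topic=E work=C]
After op 10 (checkout): HEAD=main@D [main=D topic=E work=C]
After op 11 (branch): HEAD=main@D [fix=D main=D topic=E work=C]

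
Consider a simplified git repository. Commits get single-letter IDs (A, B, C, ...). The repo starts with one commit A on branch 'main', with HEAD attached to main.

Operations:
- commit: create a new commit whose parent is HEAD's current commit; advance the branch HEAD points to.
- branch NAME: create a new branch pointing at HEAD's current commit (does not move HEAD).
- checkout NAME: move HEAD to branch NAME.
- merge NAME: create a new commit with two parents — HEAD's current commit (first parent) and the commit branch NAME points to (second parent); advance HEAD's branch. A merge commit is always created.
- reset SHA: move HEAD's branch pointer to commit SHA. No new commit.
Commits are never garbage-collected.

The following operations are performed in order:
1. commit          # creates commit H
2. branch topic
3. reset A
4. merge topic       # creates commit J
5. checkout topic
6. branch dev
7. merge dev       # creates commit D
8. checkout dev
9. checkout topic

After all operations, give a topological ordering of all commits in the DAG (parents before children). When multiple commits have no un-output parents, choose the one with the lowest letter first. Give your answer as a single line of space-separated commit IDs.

Answer: A H D J

Derivation:
After op 1 (commit): HEAD=main@H [main=H]
After op 2 (branch): HEAD=main@H [main=H topic=H]
After op 3 (reset): HEAD=main@A [main=A topic=H]
After op 4 (merge): HEAD=main@J [main=J topic=H]
After op 5 (checkout): HEAD=topic@H [main=J topic=H]
After op 6 (branch): HEAD=topic@H [dev=H main=J topic=H]
After op 7 (merge): HEAD=topic@D [dev=H main=J topic=D]
After op 8 (checkout): HEAD=dev@H [dev=H main=J topic=D]
After op 9 (checkout): HEAD=topic@D [dev=H main=J topic=D]
commit A: parents=[]
commit D: parents=['H', 'H']
commit H: parents=['A']
commit J: parents=['A', 'H']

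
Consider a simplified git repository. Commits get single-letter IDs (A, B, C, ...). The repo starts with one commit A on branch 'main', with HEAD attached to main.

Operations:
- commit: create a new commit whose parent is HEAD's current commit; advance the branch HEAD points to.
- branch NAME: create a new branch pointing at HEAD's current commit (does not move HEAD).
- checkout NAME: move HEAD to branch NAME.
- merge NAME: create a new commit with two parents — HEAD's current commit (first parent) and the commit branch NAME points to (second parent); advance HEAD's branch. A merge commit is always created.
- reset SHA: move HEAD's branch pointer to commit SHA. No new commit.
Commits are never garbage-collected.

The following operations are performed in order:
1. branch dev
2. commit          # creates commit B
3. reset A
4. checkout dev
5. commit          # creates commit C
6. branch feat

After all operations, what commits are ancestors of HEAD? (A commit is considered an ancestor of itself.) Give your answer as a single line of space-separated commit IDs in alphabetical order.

After op 1 (branch): HEAD=main@A [dev=A main=A]
After op 2 (commit): HEAD=main@B [dev=A main=B]
After op 3 (reset): HEAD=main@A [dev=A main=A]
After op 4 (checkout): HEAD=dev@A [dev=A main=A]
After op 5 (commit): HEAD=dev@C [dev=C main=A]
After op 6 (branch): HEAD=dev@C [dev=C feat=C main=A]

Answer: A C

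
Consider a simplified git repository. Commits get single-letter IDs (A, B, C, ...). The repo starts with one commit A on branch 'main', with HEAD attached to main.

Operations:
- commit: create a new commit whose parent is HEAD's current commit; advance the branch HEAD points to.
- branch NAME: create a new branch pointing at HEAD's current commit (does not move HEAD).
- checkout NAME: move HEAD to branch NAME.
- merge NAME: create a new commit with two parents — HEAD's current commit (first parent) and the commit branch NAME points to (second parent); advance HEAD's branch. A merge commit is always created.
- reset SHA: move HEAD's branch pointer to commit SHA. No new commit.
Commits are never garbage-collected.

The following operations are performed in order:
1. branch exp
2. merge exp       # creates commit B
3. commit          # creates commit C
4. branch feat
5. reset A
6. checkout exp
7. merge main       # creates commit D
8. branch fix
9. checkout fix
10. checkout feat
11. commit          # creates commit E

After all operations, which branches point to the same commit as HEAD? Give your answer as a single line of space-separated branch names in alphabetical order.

Answer: feat

Derivation:
After op 1 (branch): HEAD=main@A [exp=A main=A]
After op 2 (merge): HEAD=main@B [exp=A main=B]
After op 3 (commit): HEAD=main@C [exp=A main=C]
After op 4 (branch): HEAD=main@C [exp=A feat=C main=C]
After op 5 (reset): HEAD=main@A [exp=A feat=C main=A]
After op 6 (checkout): HEAD=exp@A [exp=A feat=C main=A]
After op 7 (merge): HEAD=exp@D [exp=D feat=C main=A]
After op 8 (branch): HEAD=exp@D [exp=D feat=C fix=D main=A]
After op 9 (checkout): HEAD=fix@D [exp=D feat=C fix=D main=A]
After op 10 (checkout): HEAD=feat@C [exp=D feat=C fix=D main=A]
After op 11 (commit): HEAD=feat@E [exp=D feat=E fix=D main=A]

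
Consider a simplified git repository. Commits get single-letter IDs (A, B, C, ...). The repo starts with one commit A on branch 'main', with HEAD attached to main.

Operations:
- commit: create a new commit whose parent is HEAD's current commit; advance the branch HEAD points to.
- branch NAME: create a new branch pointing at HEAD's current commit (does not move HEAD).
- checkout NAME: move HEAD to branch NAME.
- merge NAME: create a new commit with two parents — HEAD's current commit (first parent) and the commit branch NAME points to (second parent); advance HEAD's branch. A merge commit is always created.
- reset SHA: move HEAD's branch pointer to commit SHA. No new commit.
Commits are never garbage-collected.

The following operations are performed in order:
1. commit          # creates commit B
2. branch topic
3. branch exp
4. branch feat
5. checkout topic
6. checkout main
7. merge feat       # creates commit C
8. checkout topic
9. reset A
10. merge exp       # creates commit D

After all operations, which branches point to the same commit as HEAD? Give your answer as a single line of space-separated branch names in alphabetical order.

After op 1 (commit): HEAD=main@B [main=B]
After op 2 (branch): HEAD=main@B [main=B topic=B]
After op 3 (branch): HEAD=main@B [exp=B main=B topic=B]
After op 4 (branch): HEAD=main@B [exp=B feat=B main=B topic=B]
After op 5 (checkout): HEAD=topic@B [exp=B feat=B main=B topic=B]
After op 6 (checkout): HEAD=main@B [exp=B feat=B main=B topic=B]
After op 7 (merge): HEAD=main@C [exp=B feat=B main=C topic=B]
After op 8 (checkout): HEAD=topic@B [exp=B feat=B main=C topic=B]
After op 9 (reset): HEAD=topic@A [exp=B feat=B main=C topic=A]
After op 10 (merge): HEAD=topic@D [exp=B feat=B main=C topic=D]

Answer: topic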